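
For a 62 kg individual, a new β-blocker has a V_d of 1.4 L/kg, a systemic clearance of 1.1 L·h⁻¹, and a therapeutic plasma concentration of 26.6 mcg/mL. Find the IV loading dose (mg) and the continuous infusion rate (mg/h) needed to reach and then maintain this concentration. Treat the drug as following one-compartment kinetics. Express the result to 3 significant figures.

(a) 2310 mg; (b) 29.3 mg/h

Vd(total) = 62 kg × 1.4 L/kg = 86.80 L
Loading: fill Vd to C_target → 86.80 L × 26.6 mg/L = 2309 mg
Maintenance: replace elimination → rate = CL × Css = 1.100 × 26.6 = 29.26 mg/h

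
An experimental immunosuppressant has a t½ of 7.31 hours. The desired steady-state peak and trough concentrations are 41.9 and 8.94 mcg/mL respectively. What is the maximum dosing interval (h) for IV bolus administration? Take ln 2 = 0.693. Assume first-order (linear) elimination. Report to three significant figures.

k = 0.693 / t½ = 0.693 / 7.31 = 0.09480 h⁻¹
Between IV bolus doses, concentration decays as C = C₀·e^(−kτ), so C_peak/C_trough = e^(kτ).
τ_max = ln(C_peak/C_trough) / k = ln(41.9/8.94) / 0.09480 = 1.545 / 0.09480 = 16.30 h

16.3 h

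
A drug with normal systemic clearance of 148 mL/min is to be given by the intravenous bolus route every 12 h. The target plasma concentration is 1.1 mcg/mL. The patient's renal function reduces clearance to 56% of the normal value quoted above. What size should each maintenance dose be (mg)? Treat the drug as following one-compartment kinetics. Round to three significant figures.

CL = 148 mL/min = 148 × 0.06 = 8.880 L/h
Patient clearance = 0.56 × 8.880 = 4.973 L/h
D = CL × Css × τ = 4.973 × 1.1 × 12 = 65.64 mg

65.6 mg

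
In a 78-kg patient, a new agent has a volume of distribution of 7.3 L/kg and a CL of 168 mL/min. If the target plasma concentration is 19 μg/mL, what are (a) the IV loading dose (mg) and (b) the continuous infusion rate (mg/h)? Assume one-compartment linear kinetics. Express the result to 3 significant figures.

(a) 10800 mg; (b) 192 mg/h

Total Vd = 7.3 × 78 = 569.4 L
Loading: fill Vd to C_target → 569.4 L × 19 mg/L = 10820 mg
Convert clearance: 168 mL/min × 60 min/h ÷ 1000 mL/L = 10.08 L/h
Infusion rate = 10.08 L/h × 19 mg/L = 191.5 mg/h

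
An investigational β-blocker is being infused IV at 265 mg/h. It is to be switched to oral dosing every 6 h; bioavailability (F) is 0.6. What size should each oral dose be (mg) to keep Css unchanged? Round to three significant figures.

To maintain the same Css, the systemic dosing rate must be unchanged: F·D/τ = infusion rate.
D = rate × τ / F = 265 × 6 / 0.6 = 2650 mg

2650 mg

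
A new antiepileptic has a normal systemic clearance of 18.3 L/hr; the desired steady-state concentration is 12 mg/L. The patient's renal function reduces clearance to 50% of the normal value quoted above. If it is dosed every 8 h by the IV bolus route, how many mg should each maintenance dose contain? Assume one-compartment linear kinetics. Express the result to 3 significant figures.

Patient clearance = 0.5 × 18.30 = 9.150 L/h
D = CL × Css × τ = 9.150 × 12 × 8 = 878.4 mg

878 mg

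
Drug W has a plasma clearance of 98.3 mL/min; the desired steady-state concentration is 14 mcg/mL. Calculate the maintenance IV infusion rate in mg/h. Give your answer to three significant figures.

CL = 98.3 mL/min = 98.3 × 0.06 = 5.898 L/h
R₀ = 5.898 × 14 = 82.57 mg/h

82.6 mg/h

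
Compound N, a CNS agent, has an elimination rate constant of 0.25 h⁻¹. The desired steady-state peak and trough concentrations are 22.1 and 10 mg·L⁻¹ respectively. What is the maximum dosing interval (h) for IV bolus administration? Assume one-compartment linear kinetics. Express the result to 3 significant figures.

3.17 h

Between IV bolus doses, concentration decays as C = C₀·e^(−kτ), so C_peak/C_trough = e^(kτ).
τ_max = ln(C_peak/C_trough) / k = ln(22.1/10) / 0.2500 = 0.7930 / 0.2500 = 3.172 h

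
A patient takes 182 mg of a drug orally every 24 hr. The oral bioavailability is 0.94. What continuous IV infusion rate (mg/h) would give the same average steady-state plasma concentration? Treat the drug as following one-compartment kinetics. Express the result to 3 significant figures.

Equivalent systemic input: infusion rate = F·D/τ.
Rate = 0.94 × 182 / 24 = 7.128 mg/h

7.13 mg/h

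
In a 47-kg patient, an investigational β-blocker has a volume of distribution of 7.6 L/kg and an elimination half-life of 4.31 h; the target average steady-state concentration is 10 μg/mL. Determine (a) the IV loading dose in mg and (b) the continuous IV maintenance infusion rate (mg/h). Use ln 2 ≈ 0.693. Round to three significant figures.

Vd = 7.6 L/kg × 47 kg = 357.2 L
LD = Vd × C = 357.2 × 10 = 3572 mg
CL = 0.693 × Vd / t½ = 0.693 × 357.2 / 4.31 = 57.43 L/h
Infusion rate = CL × Css = 57.43 × 10 = 574.3 mg/h

(a) 3570 mg; (b) 574 mg/h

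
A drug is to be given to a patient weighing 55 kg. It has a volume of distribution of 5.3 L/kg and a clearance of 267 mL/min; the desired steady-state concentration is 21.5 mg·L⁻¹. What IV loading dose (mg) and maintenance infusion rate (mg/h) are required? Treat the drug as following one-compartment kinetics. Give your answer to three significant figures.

(a) 6270 mg; (b) 344 mg/h

Vd(total) = 55 kg × 5.3 L/kg = 291.5 L
LD = Vd · C_target = 291.5 × 21.5 = 6267 mg
Convert clearance: 267 mL/min × 60 min/h ÷ 1000 mL/L = 16.02 L/h
Infusion rate = 16.02 L/h × 21.5 mg/L = 344.4 mg/h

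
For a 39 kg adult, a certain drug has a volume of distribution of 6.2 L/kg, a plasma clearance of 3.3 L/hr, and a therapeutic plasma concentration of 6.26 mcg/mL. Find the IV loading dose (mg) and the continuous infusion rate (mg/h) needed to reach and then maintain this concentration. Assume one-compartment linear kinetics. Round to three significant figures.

Vd(total) = 39 kg × 6.2 L/kg = 241.8 L
LD = Vd · C_target = 241.8 × 6.26 = 1514 mg
Maintenance: replace elimination → rate = CL × Css = 3.300 × 6.26 = 20.66 mg/h

(a) 1510 mg; (b) 20.7 mg/h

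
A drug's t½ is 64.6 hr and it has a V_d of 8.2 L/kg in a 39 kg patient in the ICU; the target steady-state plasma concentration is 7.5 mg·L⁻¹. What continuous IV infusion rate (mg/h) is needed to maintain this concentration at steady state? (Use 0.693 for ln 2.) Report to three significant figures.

25.7 mg/h

Total Vd = 8.2 × 39 = 319.8 L
CL = ln 2 · Vd / t½ = 0.693 × 319.8 / 64.6 = 3.431 L/h
Infusion rate = CL × Css = 3.431 × 7.5 = 25.73 mg/h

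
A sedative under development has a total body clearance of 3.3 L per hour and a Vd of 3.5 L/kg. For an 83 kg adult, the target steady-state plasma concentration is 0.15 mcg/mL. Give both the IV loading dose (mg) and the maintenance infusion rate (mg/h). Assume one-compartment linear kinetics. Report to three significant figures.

(a) 43.6 mg; (b) 0.495 mg/h

Vd(total) = 83 kg × 3.5 L/kg = 290.5 L
Loading: fill Vd to C_target → 290.5 L × 0.15 mg/L = 43.58 mg
Infusion rate = 3.300 L/h × 0.15 mg/L = 0.4950 mg/h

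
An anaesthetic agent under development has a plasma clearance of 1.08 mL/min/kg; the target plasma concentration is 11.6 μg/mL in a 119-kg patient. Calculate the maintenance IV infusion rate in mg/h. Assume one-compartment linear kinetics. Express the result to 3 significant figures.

CL = 1.08 mL/min/kg × 119 kg = 128.5 mL/min = 128.5 × 60/1000 = 7.710 L/h
At steady state, infusion rate equals elimination rate: rate in = CL × Css.
Rate = CL × Css = 7.710 × 11.6 = 89.44 mg/h

89.4 mg/h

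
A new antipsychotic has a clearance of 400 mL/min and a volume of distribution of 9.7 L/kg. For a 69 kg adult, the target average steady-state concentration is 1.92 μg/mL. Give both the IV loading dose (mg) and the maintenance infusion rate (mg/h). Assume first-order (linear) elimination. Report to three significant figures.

(a) 1290 mg; (b) 46.1 mg/h

Total Vd = 9.7 × 69 = 669.3 L
Loading dose = Vd × C = 669.3 × 1.92 = 1285 mg
CL = 400 mL/min × 60/1000 = 24.00 L/h
Maintenance: replace elimination → rate = CL × Css = 24.00 × 1.92 = 46.08 mg/h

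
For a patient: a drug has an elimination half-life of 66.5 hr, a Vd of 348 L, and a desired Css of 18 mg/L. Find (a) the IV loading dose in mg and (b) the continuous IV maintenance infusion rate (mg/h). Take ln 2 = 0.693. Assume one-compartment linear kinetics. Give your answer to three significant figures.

(a) 6260 mg; (b) 65.3 mg/h

LD = Vd × C = 348.0 × 18 = 6264 mg
CL = 0.693 × Vd / t½ = 0.693 × 348.0 / 66.5 = 3.627 L/h
Infusion rate = CL × Css = 3.627 × 18 = 65.29 mg/h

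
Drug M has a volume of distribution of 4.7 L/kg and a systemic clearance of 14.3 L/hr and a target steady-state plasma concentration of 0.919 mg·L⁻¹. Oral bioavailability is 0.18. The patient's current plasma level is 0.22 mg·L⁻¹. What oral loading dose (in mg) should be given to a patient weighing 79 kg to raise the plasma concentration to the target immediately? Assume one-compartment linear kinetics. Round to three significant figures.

1440 mg

Vd = 4.7 L/kg × 79 kg = 371.3 L
Concentration deficit ΔC = 0.919 − 0.22 = 0.6990 mg/L
LD = Vd × ΔC / F = 371.3 × 0.6990 / 0.18 = 1442 mg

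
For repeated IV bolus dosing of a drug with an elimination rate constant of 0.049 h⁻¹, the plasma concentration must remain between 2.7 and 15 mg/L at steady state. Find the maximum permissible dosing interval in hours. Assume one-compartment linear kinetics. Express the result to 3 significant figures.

35.0 h

Between IV bolus doses, concentration decays as C = C₀·e^(−kτ), so C_peak/C_trough = e^(kτ).
τ_max = ln(C_peak/C_trough) / k = ln(15/2.7) / 0.04900 = 1.715 / 0.04900 = 35.00 h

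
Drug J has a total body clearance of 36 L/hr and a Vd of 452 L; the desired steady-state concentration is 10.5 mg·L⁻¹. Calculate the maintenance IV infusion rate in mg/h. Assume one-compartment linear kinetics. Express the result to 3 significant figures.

Rate = CL × Css = 36.00 × 10.5 = 378.0 mg/h

378 mg/h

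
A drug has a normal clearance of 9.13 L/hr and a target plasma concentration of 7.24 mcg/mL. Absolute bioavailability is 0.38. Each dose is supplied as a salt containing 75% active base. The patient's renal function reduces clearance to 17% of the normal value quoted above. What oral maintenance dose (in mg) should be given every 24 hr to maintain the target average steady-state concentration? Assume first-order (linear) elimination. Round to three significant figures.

Patient clearance = 0.17 × 9.130 = 1.552 L/h
D = CL × Css × τ / F / S = 1.552 × 7.24 × 24 / 0.38 / 0.75 = 946.2 mg

946 mg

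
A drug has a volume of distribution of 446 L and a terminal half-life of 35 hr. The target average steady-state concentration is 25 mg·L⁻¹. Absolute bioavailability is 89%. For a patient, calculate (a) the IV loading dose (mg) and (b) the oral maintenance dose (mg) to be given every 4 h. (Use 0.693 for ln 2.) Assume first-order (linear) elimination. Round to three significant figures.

(a) 11200 mg; (b) 992 mg

LD = Vd × C = 446.0 × 25 = 11150 mg
CL = 0.693 × Vd / t½ = 0.693 × 446.0 / 35 = 8.831 L/h
D = CL × Css × τ / F = 8.831 × 25 × 4 / 0.89 = 992.2 mg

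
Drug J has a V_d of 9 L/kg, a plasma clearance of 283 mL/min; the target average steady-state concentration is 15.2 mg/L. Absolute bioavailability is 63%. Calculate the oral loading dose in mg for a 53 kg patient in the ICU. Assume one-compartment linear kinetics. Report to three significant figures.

Total Vd = 9 × 53 = 477.0 L
LD = Vd × C / F = 477.0 × 15.20 / 0.63 = 11510 mg

11500 mg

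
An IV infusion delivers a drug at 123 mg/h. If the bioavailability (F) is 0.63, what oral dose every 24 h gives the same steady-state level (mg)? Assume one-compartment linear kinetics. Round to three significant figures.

To maintain the same Css, the systemic dosing rate must be unchanged: F·D/τ = infusion rate.
D = rate × τ / F = 123 × 24 / 0.63 = 4686 mg

4690 mg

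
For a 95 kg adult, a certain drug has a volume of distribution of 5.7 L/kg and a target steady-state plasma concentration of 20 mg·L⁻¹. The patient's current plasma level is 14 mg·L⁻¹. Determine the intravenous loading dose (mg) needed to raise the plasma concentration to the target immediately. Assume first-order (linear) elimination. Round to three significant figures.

3250 mg

Total Vd = 5.7 × 95 = 541.5 L
Concentration deficit ΔC = 20 − 14 = 6.000 mg/L
LD = Vd × ΔC = 541.5 × 6.000 = 3249 mg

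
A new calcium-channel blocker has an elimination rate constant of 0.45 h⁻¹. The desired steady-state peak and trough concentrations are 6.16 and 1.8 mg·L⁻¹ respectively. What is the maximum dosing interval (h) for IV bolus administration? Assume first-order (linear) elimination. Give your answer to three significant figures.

2.73 h

Between IV bolus doses, concentration decays as C = C₀·e^(−kτ), so C_peak/C_trough = e^(kτ).
τ_max = ln(C_peak/C_trough) / k = ln(6.16/1.8) / 0.4500 = 1.230 / 0.4500 = 2.733 h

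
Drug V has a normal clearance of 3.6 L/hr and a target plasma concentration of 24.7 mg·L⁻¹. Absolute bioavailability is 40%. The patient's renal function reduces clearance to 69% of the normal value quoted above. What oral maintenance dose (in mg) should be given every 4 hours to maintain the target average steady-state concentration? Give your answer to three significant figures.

614 mg

Patient clearance = 0.69 × 3.600 = 2.484 L/h
D = CL × Css × τ / F = 2.484 × 24.7 × 4 / 0.4 = 613.5 mg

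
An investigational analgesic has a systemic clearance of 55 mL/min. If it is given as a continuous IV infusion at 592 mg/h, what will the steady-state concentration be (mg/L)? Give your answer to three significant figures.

Convert clearance: 55 mL/min × 60 min/h ÷ 1000 mL/L = 3.300 L/h
Css = rate / CL = 592 / 3.300 = 179.4 mg/L

179 mg/L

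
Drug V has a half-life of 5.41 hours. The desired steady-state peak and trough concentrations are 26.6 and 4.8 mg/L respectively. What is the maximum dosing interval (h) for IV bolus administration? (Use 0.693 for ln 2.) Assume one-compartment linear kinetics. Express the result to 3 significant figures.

13.4 h

k = 0.693 / t½ = 0.693 / 5.41 = 0.1281 h⁻¹
Between IV bolus doses, concentration decays as C = C₀·e^(−kτ), so C_peak/C_trough = e^(kτ).
τ_max = ln(C_peak/C_trough) / k = ln(26.6/4.8) / 0.1281 = 1.712 / 0.1281 = 13.36 h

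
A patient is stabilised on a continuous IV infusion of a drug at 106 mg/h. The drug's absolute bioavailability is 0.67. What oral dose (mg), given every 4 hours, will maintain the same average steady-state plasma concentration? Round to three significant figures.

633 mg

To maintain the same Css, the systemic dosing rate must be unchanged: F·D/τ = infusion rate.
D = rate × τ / F = 106 × 4 / 0.67 = 632.8 mg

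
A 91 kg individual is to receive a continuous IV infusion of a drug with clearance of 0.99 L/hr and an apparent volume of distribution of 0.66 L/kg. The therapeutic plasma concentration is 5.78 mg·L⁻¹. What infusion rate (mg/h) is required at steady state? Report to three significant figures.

5.72 mg/h

R₀ = 0.9900 × 5.78 = 5.722 mg/h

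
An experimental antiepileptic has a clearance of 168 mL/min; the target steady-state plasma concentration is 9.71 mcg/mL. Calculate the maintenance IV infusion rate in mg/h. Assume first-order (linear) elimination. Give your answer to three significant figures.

97.9 mg/h

Convert clearance: 168 mL/min × 60 min/h ÷ 1000 mL/L = 10.08 L/h
At steady state, infusion rate equals elimination rate: rate in = CL × Css.
Infusion rate = CL · Css = 10.08 L/h × 9.71 mg/L = 97.88 mg/h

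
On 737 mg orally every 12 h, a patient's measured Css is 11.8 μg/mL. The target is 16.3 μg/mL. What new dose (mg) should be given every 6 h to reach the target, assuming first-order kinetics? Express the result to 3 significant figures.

With linear kinetics, Css is proportional to dose rate (D/τ) at fixed clearance.
D₂ = D₁ × (Css,target / Css,current) × (τ₂/τ₁) = 737 × (16.3/11.8) × (6/12) = 509.0 mg

509 mg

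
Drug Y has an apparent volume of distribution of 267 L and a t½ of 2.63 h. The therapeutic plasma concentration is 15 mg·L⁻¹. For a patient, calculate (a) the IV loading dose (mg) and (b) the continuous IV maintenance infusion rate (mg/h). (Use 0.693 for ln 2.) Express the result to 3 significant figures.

(a) 4010 mg; (b) 1060 mg/h

LD = Vd × C = 267.0 × 15 = 4005 mg
CL = 0.693 × Vd / t½ = 0.693 × 267.0 / 2.63 = 70.35 L/h
Infusion rate = CL × Css = 70.35 × 15 = 1055 mg/h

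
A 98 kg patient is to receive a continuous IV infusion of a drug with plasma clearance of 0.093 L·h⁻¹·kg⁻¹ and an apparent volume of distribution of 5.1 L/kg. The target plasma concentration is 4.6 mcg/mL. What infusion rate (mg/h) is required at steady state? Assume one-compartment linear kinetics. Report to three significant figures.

CL = 0.093 L·h⁻¹·kg⁻¹ × 98 kg = 9.114 L/h
Vd does not affect the maintenance rate; only clearance governs steady-state input.
R₀ = 9.114 × 4.6 = 41.92 mg/h

41.9 mg/h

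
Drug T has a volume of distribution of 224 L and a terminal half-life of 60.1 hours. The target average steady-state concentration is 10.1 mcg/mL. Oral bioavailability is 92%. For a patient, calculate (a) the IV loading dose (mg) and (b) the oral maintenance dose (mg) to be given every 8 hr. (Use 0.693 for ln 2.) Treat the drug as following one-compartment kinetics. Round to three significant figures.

LD = Vd × C = 224.0 × 10.1 = 2262 mg
CL = 0.693 × Vd / t½ = 0.693 × 224.0 / 60.1 = 2.583 L/h
D = CL × Css × τ / F = 2.583 × 10.1 × 8 / 0.92 = 226.9 mg

(a) 2260 mg; (b) 227 mg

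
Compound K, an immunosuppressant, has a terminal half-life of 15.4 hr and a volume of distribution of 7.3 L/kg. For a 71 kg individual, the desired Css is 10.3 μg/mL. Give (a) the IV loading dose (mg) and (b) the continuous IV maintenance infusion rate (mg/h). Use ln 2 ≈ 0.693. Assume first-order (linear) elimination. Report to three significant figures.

Vd(total) = 71 kg × 7.3 L/kg = 518.3 L
LD = Vd × C = 518.3 × 10.3 = 5338 mg
CL = 0.693 × Vd / t½ = 0.693 × 518.3 / 15.4 = 23.32 L/h
Infusion rate = CL × Css = 23.32 × 10.3 = 240.2 mg/h

(a) 5340 mg; (b) 240 mg/h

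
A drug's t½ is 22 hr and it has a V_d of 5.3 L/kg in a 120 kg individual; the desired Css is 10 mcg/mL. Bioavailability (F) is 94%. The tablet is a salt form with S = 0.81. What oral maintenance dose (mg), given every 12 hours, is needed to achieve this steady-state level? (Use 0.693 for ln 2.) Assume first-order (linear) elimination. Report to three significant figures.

Vd(total) = 120 kg × 5.3 L/kg = 636.0 L
CL = ln 2 · Vd / t½ = 0.693 × 636.0 / 22 = 20.03 L/h
D = CL × Css × τ / F / S = 20.03 × 10 × 12 / 0.94 / 0.81 = 3157 mg

3160 mg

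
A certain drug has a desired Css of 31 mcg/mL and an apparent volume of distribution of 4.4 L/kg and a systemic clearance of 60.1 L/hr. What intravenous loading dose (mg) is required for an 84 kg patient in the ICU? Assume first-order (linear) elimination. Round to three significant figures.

11500 mg

Vd = 4.4 L/kg × 84 kg = 369.6 L
LD = Vd × C = 369.6 × 31.00 = 11460 mg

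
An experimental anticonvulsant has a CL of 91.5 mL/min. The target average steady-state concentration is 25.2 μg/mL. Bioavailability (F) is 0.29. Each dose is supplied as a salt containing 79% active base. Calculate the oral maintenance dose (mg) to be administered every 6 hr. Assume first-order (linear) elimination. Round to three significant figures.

3620 mg

CL = 91.5 mL/min = 91.5 × 0.06 = 5.490 L/h
D = CL × Css × τ / F / S = 5.490 × 25.2 × 6 / 0.29 / 0.79 = 3623 mg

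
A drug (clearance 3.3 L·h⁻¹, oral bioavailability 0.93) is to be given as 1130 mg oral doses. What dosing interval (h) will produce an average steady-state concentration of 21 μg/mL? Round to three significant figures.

15.2 h

F·D/τ = CL·Css → τ = F·D / (CL·Css).
τ = 0.93 × 1130 / (3.3 × 21) = 15.16 h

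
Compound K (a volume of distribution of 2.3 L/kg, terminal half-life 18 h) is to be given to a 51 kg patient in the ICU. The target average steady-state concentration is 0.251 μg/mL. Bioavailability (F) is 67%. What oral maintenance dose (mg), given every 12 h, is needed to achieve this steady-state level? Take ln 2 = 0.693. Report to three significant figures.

20.3 mg

Vd = 2.3 L/kg × 51 kg = 117.3 L
CL = 0.693 × Vd / t½ = 0.693 × 117.3 / 18 = 4.516 L/h
D = CL × Css × τ / F = 4.516 × 0.251 × 12 / 0.67 = 20.30 mg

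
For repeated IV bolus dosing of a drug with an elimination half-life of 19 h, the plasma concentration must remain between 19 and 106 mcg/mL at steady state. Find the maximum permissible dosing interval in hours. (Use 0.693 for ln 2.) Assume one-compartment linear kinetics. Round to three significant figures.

k = 0.693 / t½ = 0.693 / 19 = 0.03647 h⁻¹
Between IV bolus doses, concentration decays as C = C₀·e^(−kτ), so C_peak/C_trough = e^(kτ).
τ_max = ln(C_peak/C_trough) / k = ln(106/19) / 0.03647 = 1.719 / 0.03647 = 47.13 h

47.1 h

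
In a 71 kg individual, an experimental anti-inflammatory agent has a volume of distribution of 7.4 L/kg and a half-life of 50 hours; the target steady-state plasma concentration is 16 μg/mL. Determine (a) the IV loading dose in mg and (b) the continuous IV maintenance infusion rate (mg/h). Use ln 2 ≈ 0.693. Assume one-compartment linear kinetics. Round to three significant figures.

Vd = 7.4 L/kg × 71 kg = 525.4 L
LD = Vd × C = 525.4 × 16 = 8406 mg
CL = 0.693 × Vd / t½ = 0.693 × 525.4 / 50 = 7.282 L/h
Infusion rate = CL × Css = 7.282 × 16 = 116.5 mg/h

(a) 8410 mg; (b) 117 mg/h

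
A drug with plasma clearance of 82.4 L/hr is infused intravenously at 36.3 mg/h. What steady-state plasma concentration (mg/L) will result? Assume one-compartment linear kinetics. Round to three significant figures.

0.441 mg/L

Css = rate / CL = 36.3 / 82.40 = 0.4405 mg/L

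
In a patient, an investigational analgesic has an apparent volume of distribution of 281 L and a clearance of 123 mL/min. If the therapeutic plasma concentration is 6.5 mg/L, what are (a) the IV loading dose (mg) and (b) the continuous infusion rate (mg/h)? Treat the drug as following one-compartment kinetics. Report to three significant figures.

(a) 1830 mg; (b) 48.0 mg/h

Loading: fill Vd to C_target → 281.0 L × 6.5 mg/L = 1827 mg
CL = 123 mL/min × 60/1000 = 7.380 L/h
Infusion rate = 7.380 L/h × 6.5 mg/L = 47.97 mg/h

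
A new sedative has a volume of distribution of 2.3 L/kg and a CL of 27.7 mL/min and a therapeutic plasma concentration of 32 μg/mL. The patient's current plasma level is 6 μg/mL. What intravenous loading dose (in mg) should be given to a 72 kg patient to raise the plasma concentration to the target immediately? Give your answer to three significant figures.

Total Vd = 2.3 × 72 = 165.6 L
LD is governed by Vd — clearance does not enter the loading-dose calculation.
Concentration deficit ΔC = 32 − 6 = 26.00 mg/L
LD = Vd × ΔC = 165.6 × 26.00 = 4306 mg

4310 mg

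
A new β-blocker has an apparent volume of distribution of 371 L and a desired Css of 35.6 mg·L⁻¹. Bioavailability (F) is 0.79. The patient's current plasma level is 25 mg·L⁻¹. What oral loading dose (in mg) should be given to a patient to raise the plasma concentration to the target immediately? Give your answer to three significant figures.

4980 mg

Concentration deficit ΔC = 35.6 − 25 = 10.60 mg/L
LD = Vd × ΔC / F = 371.0 × 10.60 / 0.79 = 4978 mg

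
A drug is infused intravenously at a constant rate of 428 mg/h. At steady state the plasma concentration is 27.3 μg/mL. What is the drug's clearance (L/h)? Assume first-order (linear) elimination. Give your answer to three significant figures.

15.7 L/h

At steady state, infusion rate = CL × Css, so CL = rate / Css.
CL = 428 / 27.3 = 15.68 L/h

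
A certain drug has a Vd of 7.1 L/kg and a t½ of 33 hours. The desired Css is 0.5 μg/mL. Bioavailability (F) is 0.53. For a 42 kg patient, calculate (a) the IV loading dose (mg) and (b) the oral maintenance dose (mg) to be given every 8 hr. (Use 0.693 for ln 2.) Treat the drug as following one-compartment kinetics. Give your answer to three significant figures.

(a) 149 mg; (b) 47.3 mg

Vd = 7.1 L/kg × 42 kg = 298.2 L
LD = Vd × C = 298.2 × 0.5 = 149.1 mg
CL = 0.693 × Vd / t½ = 0.693 × 298.2 / 33 = 6.262 L/h
D = CL × Css × τ / F = 6.262 × 0.5 × 8 / 0.53 = 47.26 mg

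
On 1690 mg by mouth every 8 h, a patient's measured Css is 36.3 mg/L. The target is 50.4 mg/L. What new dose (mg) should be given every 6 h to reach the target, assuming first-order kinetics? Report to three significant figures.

1760 mg

For first-order elimination, Css ∝ F·D/(CL·τ); F and CL are unchanged, so Css ∝ D/τ.
D₂ = D₁ × (Css,target / Css,current) × (τ₂/τ₁) = 1690 × (50.4/36.3) × (6/8) = 1760 mg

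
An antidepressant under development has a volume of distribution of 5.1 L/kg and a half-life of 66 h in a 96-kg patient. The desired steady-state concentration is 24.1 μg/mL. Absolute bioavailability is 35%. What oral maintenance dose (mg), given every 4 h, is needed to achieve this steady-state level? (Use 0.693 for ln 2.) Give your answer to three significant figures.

1420 mg

Vd = 5.1 L/kg × 96 kg = 489.6 L
CL = ln 2 · Vd / t½ = 0.693 × 489.6 / 66 = 5.141 L/h
D = CL × Css × τ / F = 5.141 × 24.1 × 4 / 0.35 = 1416 mg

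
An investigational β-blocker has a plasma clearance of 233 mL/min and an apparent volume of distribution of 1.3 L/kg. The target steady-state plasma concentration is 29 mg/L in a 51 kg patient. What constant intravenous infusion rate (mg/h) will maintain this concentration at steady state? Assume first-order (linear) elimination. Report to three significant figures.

405 mg/h

CL = 233 mL/min × 60/1000 = 13.98 L/h
R₀ = 13.98 × 29 = 405.4 mg/h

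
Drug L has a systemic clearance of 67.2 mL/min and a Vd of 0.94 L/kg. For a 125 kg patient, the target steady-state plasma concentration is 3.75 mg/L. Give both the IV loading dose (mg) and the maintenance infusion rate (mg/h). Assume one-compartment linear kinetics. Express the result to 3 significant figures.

Vd = 0.94 L/kg × 125 kg = 117.5 L
Loading: fill Vd to C_target → 117.5 L × 3.75 mg/L = 440.6 mg
Convert clearance: 67.2 mL/min × 60 min/h ÷ 1000 mL/L = 4.032 L/h
Infusion rate = 4.032 L/h × 3.75 mg/L = 15.12 mg/h

(a) 441 mg; (b) 15.1 mg/h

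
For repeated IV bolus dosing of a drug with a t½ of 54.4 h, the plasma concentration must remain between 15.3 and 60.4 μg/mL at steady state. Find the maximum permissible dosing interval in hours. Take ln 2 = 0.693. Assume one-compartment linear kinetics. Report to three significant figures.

108 h

k = 0.693 / t½ = 0.693 / 54.4 = 0.01274 h⁻¹
Between IV bolus doses, concentration decays as C = C₀·e^(−kτ), so C_peak/C_trough = e^(kτ).
τ_max = ln(C_peak/C_trough) / k = ln(60.4/15.3) / 0.01274 = 1.373 / 0.01274 = 107.8 h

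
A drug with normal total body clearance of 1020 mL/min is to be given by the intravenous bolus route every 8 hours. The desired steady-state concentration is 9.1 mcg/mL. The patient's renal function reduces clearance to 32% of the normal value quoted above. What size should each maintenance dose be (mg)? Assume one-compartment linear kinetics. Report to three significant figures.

1430 mg

CL = 1020 mL/min × 60/1000 = 61.20 L/h
Patient clearance = 0.32 × 61.20 = 19.58 L/h
At steady state, dose per interval replaces the amount cleared in that interval: D/τ = CL·Css.
D = CL × Css × τ = 19.58 × 9.1 × 8 = 1425 mg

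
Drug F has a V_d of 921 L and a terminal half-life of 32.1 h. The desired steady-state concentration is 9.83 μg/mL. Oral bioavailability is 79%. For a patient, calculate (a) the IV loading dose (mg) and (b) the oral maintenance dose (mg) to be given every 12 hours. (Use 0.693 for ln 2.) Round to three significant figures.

(a) 9050 mg; (b) 2970 mg

LD = Vd × C = 921.0 × 9.83 = 9053 mg
CL = 0.693 × Vd / t½ = 0.693 × 921.0 / 32.1 = 19.88 L/h
D = CL × Css × τ / F = 19.88 × 9.83 × 12 / 0.79 = 2968 mg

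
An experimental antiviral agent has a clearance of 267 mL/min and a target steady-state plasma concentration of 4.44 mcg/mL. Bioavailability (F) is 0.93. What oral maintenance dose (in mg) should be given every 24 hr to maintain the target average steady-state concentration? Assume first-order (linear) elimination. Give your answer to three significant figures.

CL = 267 mL/min × 60/1000 = 16.02 L/h
D = CL × Css × τ / F = 16.02 × 4.44 × 24 / 0.93 = 1836 mg

1840 mg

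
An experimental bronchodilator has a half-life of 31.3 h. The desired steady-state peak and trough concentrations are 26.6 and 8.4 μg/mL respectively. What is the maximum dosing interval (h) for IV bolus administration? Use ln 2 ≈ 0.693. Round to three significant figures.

k = 0.693 / t½ = 0.693 / 31.3 = 0.02214 h⁻¹
Between IV bolus doses, concentration decays as C = C₀·e^(−kτ), so C_peak/C_trough = e^(kτ).
τ_max = ln(C_peak/C_trough) / k = ln(26.6/8.4) / 0.02214 = 1.153 / 0.02214 = 52.08 h

52.1 h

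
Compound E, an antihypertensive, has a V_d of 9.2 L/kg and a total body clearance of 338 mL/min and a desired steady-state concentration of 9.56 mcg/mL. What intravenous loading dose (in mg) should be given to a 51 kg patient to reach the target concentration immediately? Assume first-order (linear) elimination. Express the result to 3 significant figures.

4490 mg

Vd = 9.2 L/kg × 51 kg = 469.2 L
LD is governed by Vd — clearance does not enter the loading-dose calculation.
LD = Vd × C = 469.2 × 9.560 = 4486 mg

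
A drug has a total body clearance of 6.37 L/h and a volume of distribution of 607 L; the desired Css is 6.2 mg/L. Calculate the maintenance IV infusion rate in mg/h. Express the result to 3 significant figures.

Maintenance depends on clearance, not Vd — rate in must match rate out.
R₀ = 6.370 × 6.2 = 39.49 mg/h

39.5 mg/h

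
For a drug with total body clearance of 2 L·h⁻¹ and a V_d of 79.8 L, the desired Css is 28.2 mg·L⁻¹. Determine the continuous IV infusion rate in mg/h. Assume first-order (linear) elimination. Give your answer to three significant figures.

56.4 mg/h

R₀ = 2.000 × 28.2 = 56.40 mg/h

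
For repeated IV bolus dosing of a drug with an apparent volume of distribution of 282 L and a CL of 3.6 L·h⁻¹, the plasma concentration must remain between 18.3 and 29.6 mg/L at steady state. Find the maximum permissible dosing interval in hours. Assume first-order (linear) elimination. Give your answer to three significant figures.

37.7 h

k = CL / Vd = 3.600 / 282.0 = 0.01277 h⁻¹
Between IV bolus doses, concentration decays as C = C₀·e^(−kτ), so C_peak/C_trough = e^(kτ).
τ_max = ln(C_peak/C_trough) / k = ln(29.6/18.3) / 0.01277 = 0.4809 / 0.01277 = 37.66 h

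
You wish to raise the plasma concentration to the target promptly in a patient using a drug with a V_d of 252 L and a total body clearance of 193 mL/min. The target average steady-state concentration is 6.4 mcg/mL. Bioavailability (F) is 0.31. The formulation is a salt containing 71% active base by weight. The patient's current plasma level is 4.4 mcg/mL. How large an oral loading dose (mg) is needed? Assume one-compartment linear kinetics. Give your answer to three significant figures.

Concentration deficit ΔC = 6.4 − 4.4 = 2.000 mg/L
LD = Vd × ΔC / F / S = 252.0 × 2.000 / 0.31 / 0.71 = 2290 mg

2290 mg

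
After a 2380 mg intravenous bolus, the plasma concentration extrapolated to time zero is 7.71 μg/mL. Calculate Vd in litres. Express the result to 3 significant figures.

Immediately after an IV bolus, C₀ = Dose / Vd, so Vd = Dose / C₀.
Vd = 2380 / 7.71 = 308.7 L

309 L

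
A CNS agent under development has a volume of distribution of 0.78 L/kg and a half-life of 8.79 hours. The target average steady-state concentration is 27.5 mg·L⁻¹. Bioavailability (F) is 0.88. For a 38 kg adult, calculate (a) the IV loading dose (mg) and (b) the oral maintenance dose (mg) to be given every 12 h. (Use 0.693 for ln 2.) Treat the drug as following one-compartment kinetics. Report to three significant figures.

(a) 815 mg; (b) 876 mg

Total Vd = 0.78 × 38 = 29.64 L
LD = Vd × C = 29.64 × 27.5 = 815.1 mg
CL = 0.693 × Vd / t½ = 0.693 × 29.64 / 8.79 = 2.337 L/h
D = CL × Css × τ / F = 2.337 × 27.5 × 12 / 0.88 = 876.4 mg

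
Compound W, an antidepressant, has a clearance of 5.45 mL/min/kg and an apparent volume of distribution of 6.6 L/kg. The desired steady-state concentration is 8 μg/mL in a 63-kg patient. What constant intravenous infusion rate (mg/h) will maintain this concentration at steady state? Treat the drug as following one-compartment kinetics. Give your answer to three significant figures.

165 mg/h

CL = 5.45 mL/min/kg × 63 kg = 343.4 mL/min = 343.4 × 60/1000 = 20.60 L/h
Rate = CL × Css = 20.60 × 8 = 164.8 mg/h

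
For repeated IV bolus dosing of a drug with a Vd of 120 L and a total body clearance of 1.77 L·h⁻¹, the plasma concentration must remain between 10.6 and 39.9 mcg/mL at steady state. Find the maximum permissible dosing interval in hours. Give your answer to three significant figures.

89.9 h

k = CL / Vd = 1.770 / 120.0 = 0.01475 h⁻¹
Between IV bolus doses, concentration decays as C = C₀·e^(−kτ), so C_peak/C_trough = e^(kτ).
τ_max = ln(C_peak/C_trough) / k = ln(39.9/10.6) / 0.01475 = 1.326 / 0.01475 = 89.90 h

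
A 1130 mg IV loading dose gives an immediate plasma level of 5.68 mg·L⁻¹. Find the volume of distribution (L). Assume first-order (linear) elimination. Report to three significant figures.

Immediately after an IV bolus, C₀ = Dose / Vd, so Vd = Dose / C₀.
Vd = 1130 / 5.68 = 198.9 L

199 L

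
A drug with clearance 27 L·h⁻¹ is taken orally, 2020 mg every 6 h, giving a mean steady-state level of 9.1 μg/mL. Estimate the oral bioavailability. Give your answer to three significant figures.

0.730

F·D/τ = CL·Css at steady state → F = CL·Css·τ / D.
F = 27 × 9.1 × 6 / 2020 = 0.730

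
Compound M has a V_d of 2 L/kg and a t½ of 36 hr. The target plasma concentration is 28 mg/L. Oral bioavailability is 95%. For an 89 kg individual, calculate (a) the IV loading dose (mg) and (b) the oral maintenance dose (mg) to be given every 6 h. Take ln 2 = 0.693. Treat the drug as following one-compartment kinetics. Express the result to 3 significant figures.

(a) 4980 mg; (b) 606 mg

Vd(total) = 89 kg × 2 L/kg = 178.0 L
LD = Vd × C = 178.0 × 28 = 4984 mg
CL = 0.693 × Vd / t½ = 0.693 × 178.0 / 36 = 3.427 L/h
D = CL × Css × τ / F = 3.427 × 28 × 6 / 0.95 = 606.0 mg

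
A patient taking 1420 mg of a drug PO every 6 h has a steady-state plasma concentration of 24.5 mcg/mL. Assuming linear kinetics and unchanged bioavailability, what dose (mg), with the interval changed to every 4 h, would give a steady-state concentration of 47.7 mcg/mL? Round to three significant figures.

For first-order elimination, Css ∝ F·D/(CL·τ); F and CL are unchanged, so Css ∝ D/τ.
D₂ = D₁ × (Css,target / Css,current) × (τ₂/τ₁) = 1420 × (47.7/24.5) × (4/6) = 1843 mg

1840 mg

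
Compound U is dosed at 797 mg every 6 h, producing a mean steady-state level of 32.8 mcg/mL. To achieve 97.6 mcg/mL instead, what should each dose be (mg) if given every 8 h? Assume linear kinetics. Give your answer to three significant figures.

With linear kinetics, Css is proportional to dose rate (D/τ) at fixed clearance.
D₂ = D₁ × (Css,target / Css,current) × (τ₂/τ₁) = 797 × (97.6/32.8) × (8/6) = 3162 mg

3160 mg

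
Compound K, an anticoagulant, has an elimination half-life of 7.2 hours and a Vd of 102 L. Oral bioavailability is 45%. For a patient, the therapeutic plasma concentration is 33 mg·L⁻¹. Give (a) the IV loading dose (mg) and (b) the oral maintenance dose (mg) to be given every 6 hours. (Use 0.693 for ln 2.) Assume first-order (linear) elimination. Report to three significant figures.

LD = Vd × C = 102.0 × 33 = 3366 mg
CL = 0.693 × Vd / t½ = 0.693 × 102.0 / 7.2 = 9.818 L/h
D = CL × Css × τ / F = 9.818 × 33 × 6 / 0.45 = 4320 mg

(a) 3370 mg; (b) 4320 mg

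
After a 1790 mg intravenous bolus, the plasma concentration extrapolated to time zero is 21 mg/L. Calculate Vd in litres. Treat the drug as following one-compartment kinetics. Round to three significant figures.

Immediately after an IV bolus, C₀ = Dose / Vd, so Vd = Dose / C₀.
Vd = 1790 / 21 = 85.24 L

85.2 L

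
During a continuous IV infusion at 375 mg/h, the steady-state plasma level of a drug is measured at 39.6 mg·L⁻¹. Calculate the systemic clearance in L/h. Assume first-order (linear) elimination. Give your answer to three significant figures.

At steady state, infusion rate = CL × Css, so CL = rate / Css.
CL = 375 / 39.6 = 9.470 L/h

9.47 L/h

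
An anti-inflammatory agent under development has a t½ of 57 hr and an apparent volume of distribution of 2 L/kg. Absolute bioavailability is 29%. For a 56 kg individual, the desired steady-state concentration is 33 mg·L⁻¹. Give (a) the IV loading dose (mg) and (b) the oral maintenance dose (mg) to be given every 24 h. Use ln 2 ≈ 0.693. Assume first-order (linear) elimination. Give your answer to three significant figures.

(a) 3700 mg; (b) 3720 mg

Total Vd = 2 × 56 = 112.0 L
LD = Vd × C = 112.0 × 33 = 3696 mg
CL = 0.693 × Vd / t½ = 0.693 × 112.0 / 57 = 1.362 L/h
D = CL × Css × τ / F = 1.362 × 33 × 24 / 0.29 = 3720 mg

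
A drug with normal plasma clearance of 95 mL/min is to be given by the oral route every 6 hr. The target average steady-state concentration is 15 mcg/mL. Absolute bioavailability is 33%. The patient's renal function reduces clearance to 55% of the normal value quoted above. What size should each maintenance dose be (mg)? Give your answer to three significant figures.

Convert clearance: 95 mL/min × 60 min/h ÷ 1000 mL/L = 5.700 L/h
Patient clearance = 0.55 × 5.700 = 3.135 L/h
D = CL × Css × τ / F = 3.135 × 15 × 6 / 0.33 = 855.0 mg

855 mg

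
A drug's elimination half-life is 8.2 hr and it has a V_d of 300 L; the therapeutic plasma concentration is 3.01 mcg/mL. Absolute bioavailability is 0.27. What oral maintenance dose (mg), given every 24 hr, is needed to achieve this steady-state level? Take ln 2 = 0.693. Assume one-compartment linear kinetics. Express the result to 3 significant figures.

CL = 0.693 × Vd / t½ = 0.693 × 300.0 / 8.2 = 25.35 L/h
D = CL × Css × τ / F = 25.35 × 3.01 × 24 / 0.27 = 6783 mg

6780 mg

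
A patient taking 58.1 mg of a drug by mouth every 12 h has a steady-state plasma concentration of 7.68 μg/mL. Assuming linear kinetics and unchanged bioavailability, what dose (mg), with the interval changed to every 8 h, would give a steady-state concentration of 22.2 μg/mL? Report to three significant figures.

For first-order elimination, Css ∝ F·D/(CL·τ); F and CL are unchanged, so Css ∝ D/τ.
D₂ = D₁ × (Css,target / Css,current) × (τ₂/τ₁) = 58.1 × (22.2/7.68) × (8/12) = 112.0 mg

112 mg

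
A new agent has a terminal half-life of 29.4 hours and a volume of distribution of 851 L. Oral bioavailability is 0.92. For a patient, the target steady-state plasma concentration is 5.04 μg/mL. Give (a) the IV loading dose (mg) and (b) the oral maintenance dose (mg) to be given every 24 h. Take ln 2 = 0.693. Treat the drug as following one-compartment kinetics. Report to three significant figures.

LD = Vd × C = 851.0 × 5.04 = 4289 mg
CL = 0.693 × Vd / t½ = 0.693 × 851.0 / 29.4 = 20.06 L/h
D = CL × Css × τ / F = 20.06 × 5.04 × 24 / 0.92 = 2637 mg

(a) 4290 mg; (b) 2640 mg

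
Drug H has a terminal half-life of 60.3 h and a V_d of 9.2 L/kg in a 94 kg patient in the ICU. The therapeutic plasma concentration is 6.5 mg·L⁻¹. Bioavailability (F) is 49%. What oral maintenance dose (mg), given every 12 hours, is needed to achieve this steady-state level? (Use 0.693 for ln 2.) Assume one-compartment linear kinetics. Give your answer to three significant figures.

Total Vd = 9.2 × 94 = 864.8 L
CL = ln 2 · Vd / t½ = 0.693 × 864.8 / 60.3 = 9.939 L/h
D = CL × Css × τ / F = 9.939 × 6.5 × 12 / 0.49 = 1582 mg

1580 mg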